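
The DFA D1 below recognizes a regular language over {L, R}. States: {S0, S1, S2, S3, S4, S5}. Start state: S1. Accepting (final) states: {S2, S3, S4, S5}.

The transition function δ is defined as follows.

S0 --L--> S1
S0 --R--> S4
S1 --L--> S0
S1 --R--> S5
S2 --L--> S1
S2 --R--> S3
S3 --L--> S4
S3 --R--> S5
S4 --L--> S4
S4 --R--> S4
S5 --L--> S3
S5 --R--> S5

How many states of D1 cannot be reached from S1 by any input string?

1

Starting at S1 and following transitions, the reachable set is {S0, S1, S3, S4, S5}. That leaves S2 unreachable — 1 in total.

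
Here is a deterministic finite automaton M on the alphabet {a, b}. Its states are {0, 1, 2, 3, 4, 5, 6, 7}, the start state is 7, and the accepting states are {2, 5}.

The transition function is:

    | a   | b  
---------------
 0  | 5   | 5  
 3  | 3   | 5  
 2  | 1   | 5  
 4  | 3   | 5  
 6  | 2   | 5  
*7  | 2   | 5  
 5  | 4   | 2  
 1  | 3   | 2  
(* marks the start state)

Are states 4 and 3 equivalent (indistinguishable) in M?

Yes

Reachable states from the start: {1,2,3,4,5,7}. Unreachable: {0,6} — drop them.
P0 = {2,5} | {1,3,4,7}.
Refine {1,3,4,7} on symbol a: members go to different blocks, giving {1,3,4} and {7}.
Stable partition: {2,5} | {1,3,4} | {7} — 3 equivalence classes.
4 and 3 lie in the same block of the stable partition, so they are equivalent — no string distinguishes them.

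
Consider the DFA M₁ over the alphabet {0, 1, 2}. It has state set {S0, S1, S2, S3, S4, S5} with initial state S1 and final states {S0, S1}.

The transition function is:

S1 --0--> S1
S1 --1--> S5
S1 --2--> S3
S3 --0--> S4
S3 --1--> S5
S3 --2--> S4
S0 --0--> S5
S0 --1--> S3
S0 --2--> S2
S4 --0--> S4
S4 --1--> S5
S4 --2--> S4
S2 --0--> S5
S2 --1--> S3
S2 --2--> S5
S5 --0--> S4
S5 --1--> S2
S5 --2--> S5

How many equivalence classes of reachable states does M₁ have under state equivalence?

States {S0} cannot be reached from the start state, so discard them.
Initial partition by acceptance: {S1} | {S2,S3,S4,S5}.
The partition is now stable with 2 blocks: {S1} | {S2,S3,S4,S5}.

2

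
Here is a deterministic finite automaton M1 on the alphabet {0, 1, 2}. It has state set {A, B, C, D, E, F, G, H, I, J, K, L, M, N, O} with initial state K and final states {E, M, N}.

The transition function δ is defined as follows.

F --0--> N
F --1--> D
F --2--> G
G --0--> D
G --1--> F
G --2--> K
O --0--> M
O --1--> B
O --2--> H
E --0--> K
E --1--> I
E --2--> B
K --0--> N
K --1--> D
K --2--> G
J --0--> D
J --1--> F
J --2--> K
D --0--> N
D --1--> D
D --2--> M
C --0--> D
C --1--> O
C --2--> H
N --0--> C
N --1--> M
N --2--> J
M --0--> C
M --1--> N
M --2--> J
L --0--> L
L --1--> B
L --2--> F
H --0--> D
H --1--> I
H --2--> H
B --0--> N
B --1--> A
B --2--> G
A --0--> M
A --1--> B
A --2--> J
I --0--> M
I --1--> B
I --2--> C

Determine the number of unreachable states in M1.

BFS from K reaches {A, B, C, D, F, G, H, I, J, K, M, N, O}; the 2 state(s) E, L are never visited.

2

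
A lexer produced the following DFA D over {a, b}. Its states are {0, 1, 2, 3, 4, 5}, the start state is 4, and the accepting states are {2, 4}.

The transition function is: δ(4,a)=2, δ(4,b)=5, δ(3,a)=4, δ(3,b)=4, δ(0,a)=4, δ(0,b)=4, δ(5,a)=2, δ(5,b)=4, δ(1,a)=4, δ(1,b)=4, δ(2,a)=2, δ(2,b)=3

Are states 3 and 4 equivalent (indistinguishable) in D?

First remove the unreachable states {0,1}; 4 states remain.
Start with accepting vs non-accepting: {2,4} | {3,5}.
The partition is now stable with 2 blocks: {2,4} | {3,5}.
3 and 4 end up in different blocks, so they are distinguishable. For instance, the string 'ε' is accepted from only 4.

No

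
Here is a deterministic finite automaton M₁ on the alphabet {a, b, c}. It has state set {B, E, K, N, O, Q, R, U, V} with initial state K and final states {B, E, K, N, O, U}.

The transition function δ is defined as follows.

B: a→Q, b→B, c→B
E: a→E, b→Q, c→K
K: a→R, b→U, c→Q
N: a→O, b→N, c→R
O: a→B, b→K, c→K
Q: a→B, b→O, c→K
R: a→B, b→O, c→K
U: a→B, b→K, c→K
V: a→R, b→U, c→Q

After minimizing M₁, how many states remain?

4

Reachable states from the start: {B,K,O,Q,R,U}. Unreachable: {E,N,V} — drop them.
P0 = {B,K,O,U} | {Q,R}.
On input a, block {B,K,O,U} splits into {B,K} and {O,U}.
On input b, block {B,K} splits into {B} and {K}.
No further refinement is possible. Final partition (4 blocks): {B} | {Q,R} | {O,U} | {K}.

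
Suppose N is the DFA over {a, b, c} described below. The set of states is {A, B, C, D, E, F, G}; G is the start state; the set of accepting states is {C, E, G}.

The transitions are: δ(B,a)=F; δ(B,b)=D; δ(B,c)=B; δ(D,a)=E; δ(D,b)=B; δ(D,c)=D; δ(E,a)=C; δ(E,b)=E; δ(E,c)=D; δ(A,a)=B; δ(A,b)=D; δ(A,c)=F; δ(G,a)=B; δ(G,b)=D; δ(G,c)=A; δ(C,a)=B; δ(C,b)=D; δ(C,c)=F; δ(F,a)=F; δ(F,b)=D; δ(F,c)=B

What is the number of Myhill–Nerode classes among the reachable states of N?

All states are reachable from the start state.
Start with accepting vs non-accepting: {C,E,G} | {A,B,D,F}.
On input a, block {C,E,G} splits into {C,G} and {E}.
Refine {A,B,D,F} on symbol a: members go to different blocks, giving {A,B,F} and {D}.
Stable partition: {C,G} | {A,B,F} | {E} | {D} — 4 equivalence classes.

4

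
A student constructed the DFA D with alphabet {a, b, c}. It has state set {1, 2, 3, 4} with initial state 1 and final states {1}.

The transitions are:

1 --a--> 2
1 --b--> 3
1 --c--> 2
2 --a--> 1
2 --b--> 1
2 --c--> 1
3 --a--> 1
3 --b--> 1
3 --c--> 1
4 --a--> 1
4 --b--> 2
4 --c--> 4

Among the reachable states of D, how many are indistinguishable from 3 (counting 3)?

2

First remove the unreachable states {4}; 3 states remain.
Start with accepting vs non-accepting: {1} | {2,3}.
Stable partition: {1} | {2,3} — 2 equivalence classes.
State 3 belongs to the block {2,3}, which has 2 states.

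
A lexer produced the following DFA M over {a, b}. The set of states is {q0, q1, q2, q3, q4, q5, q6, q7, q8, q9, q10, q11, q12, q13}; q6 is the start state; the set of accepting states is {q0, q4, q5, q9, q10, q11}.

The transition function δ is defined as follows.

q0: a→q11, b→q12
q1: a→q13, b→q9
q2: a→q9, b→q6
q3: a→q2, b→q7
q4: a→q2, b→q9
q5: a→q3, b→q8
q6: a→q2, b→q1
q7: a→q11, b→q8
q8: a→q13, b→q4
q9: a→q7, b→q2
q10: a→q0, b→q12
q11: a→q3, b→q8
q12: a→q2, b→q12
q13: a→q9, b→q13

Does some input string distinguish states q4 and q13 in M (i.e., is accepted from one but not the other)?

Yes

States {q0,q5,q10,q12} cannot be reached from the start state, so discard them.
Start with accepting vs non-accepting: {q4,q9,q11} | {q1,q2,q3,q6,q7,q8,q13}.
Split {q4,q9,q11} by δ(·,b) → {q9,q11} and {q4}.
On input a, block {q1,q2,q3,q6,q7,q8,q13} splits into {q1,q3,q6,q8} and {q2,q7,q13}.
On input a, block {q9,q11} splits into {q9} and {q11}.
On input b, block {q1,q3,q6,q8} splits into {q1} and {q3} and {q6} and {q8}.
On input a, block {q2,q7,q13} splits into {q2,q13} and {q7}.
Split {q2,q13} by δ(·,b) → {q2} and {q13}.
No further refinement is possible. Final partition (10 blocks): {q9} | {q1} | {q4} | {q2} | {q11} | {q3} | {q6} | {q8} | {q7} | {q13}.
q4 and q13 end up in different blocks, so they are distinguishable. For instance, the string 'ε' is accepted from only q4.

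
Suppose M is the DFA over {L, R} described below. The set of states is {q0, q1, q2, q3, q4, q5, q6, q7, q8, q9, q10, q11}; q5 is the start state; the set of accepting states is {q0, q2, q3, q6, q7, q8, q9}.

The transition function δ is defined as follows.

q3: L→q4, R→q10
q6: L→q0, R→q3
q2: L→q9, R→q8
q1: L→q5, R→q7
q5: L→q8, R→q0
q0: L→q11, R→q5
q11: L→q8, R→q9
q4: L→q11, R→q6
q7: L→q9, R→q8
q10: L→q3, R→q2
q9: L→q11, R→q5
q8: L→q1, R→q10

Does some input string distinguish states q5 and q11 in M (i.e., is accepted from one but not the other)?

All states are reachable from the start state.
Start with accepting vs non-accepting: {q0,q2,q3,q6,q7,q8,q9} | {q1,q4,q5,q10,q11}.
On input L, block {q0,q2,q3,q6,q7,q8,q9} splits into {q0,q3,q8,q9} and {q2,q6,q7}.
Refine {q1,q4,q5,q10,q11} on symbol L: members go to different blocks, giving {q5,q10,q11} and {q1,q4}.
Split {q0,q3,q8,q9} by δ(·,L) → {q0,q9} and {q3,q8}.
On input R, block {q5,q10,q11} splits into {q5,q11} and {q10}.
No further refinement is possible. Final partition (6 blocks): {q0,q9} | {q5,q11} | {q2,q6,q7} | {q1,q4} | {q3,q8} | {q10}.
q5 and q11 lie in the same block of the stable partition, so they are equivalent — no string distinguishes them.

No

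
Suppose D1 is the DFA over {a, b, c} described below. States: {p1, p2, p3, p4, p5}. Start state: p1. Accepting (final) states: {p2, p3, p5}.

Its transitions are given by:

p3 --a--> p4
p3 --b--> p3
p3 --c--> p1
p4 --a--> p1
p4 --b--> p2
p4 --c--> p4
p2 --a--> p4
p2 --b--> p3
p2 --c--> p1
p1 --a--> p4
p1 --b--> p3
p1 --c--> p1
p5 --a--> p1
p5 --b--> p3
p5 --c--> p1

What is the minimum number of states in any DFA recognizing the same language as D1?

2

Reachable states from the start: {p1,p2,p3,p4}. Unreachable: {p5} — drop them.
Start with accepting vs non-accepting: {p2,p3} | {p1,p4}.
The partition is now stable with 2 blocks: {p2,p3} | {p1,p4}.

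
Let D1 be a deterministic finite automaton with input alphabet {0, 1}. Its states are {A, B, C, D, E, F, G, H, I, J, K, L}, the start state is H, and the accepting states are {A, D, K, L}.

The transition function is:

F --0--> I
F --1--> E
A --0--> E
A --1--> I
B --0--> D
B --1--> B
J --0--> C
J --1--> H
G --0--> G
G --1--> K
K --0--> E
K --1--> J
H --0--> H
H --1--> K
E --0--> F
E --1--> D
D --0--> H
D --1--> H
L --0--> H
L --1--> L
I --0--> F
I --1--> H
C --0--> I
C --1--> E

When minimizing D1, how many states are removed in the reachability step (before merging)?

BFS from H reaches {C, D, E, F, H, I, J, K}; the 4 state(s) A, B, G, L are never visited.

4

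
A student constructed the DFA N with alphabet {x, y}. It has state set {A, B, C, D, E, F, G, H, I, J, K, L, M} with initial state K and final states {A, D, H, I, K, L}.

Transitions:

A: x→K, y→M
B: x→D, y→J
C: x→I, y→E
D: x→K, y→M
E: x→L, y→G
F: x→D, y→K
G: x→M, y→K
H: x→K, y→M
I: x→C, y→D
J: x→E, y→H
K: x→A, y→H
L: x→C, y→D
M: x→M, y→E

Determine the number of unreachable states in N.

BFS from K reaches {A, C, D, E, G, H, I, K, L, M}; the 3 state(s) B, F, J are never visited.

3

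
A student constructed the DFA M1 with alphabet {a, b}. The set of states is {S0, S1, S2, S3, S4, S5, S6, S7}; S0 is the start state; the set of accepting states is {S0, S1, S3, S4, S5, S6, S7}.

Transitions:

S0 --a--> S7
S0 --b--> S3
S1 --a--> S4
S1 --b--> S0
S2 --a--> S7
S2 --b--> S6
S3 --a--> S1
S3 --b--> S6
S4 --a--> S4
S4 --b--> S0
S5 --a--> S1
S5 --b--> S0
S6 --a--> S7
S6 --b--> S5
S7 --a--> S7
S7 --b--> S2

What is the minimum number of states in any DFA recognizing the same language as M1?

4

All states are reachable from the start state.
Initial partition by acceptance: {S0,S1,S3,S4,S5,S6,S7} | {S2}.
Refine {S0,S1,S3,S4,S5,S6,S7} on symbol b: members go to different blocks, giving {S0,S1,S3,S4,S5,S6} and {S7}.
Split {S0,S1,S3,S4,S5,S6} by δ(·,a) → {S1,S3,S4,S5} and {S0,S6}.
Stable partition: {S1,S3,S4,S5} | {S2} | {S7} | {S0,S6} — 4 equivalence classes.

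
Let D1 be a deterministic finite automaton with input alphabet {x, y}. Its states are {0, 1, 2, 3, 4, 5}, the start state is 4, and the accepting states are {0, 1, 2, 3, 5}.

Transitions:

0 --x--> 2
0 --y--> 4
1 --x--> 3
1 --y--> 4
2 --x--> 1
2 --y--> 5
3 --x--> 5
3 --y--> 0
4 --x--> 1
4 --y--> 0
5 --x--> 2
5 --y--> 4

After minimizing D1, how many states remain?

All states are reachable from the start state.
P0 = {0,1,2,3,5} | {4}.
Split {0,1,2,3,5} by δ(·,y) → {0,1,5} and {2,3}.
The partition is now stable with 3 blocks: {0,1,5} | {4} | {2,3}.

3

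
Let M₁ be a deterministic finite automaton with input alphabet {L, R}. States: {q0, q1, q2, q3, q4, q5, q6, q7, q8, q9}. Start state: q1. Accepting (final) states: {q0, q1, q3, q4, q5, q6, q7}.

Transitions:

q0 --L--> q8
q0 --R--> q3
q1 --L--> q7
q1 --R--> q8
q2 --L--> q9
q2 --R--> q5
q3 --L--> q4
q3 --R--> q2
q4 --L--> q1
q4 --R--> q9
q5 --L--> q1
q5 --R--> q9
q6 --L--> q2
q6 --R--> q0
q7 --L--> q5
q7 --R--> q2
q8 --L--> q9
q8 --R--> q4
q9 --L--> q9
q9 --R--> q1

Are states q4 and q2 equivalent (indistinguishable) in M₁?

No

First remove the unreachable states {q0,q3,q6}; 7 states remain.
Initial partition by acceptance: {q1,q4,q5,q7} | {q2,q8,q9}.
The partition is now stable with 2 blocks: {q1,q4,q5,q7} | {q2,q8,q9}.
q4 and q2 end up in different blocks, so they are distinguishable. For instance, the string 'ε' is accepted from only q4.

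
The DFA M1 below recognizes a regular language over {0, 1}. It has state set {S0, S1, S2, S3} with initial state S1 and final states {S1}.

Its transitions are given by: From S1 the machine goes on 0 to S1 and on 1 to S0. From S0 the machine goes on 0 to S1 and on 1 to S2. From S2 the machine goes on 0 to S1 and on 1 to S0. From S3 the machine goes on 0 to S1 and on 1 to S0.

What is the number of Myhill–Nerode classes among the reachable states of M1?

2

Reachable states from the start: {S0,S1,S2}. Unreachable: {S3} — drop them.
Initial partition by acceptance: {S1} | {S0,S2}.
No further refinement is possible. Final partition (2 blocks): {S1} | {S0,S2}.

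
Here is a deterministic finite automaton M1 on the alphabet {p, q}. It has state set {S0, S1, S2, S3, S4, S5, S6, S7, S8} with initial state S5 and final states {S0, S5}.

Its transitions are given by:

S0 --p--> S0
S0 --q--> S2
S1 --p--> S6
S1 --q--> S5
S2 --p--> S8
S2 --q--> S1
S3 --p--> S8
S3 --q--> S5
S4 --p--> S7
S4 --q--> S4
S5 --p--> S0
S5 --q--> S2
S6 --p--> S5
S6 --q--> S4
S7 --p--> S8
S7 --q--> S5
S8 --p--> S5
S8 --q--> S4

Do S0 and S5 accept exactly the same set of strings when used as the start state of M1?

States {S3} cannot be reached from the start state, so discard them.
Start with accepting vs non-accepting: {S0,S5} | {S1,S2,S4,S6,S7,S8}.
Split {S1,S2,S4,S6,S7,S8} by δ(·,p) → {S1,S2,S4,S7} and {S6,S8}.
Refine {S1,S2,S4,S7} on symbol p: members go to different blocks, giving {S1,S2,S7} and {S4}.
Split {S1,S2,S7} by δ(·,q) → {S1,S7} and {S2}.
No further refinement is possible. Final partition (5 blocks): {S0,S5} | {S1,S7} | {S6,S8} | {S4} | {S2}.
S0 and S5 lie in the same block of the stable partition, so they are equivalent — no string distinguishes them.

Yes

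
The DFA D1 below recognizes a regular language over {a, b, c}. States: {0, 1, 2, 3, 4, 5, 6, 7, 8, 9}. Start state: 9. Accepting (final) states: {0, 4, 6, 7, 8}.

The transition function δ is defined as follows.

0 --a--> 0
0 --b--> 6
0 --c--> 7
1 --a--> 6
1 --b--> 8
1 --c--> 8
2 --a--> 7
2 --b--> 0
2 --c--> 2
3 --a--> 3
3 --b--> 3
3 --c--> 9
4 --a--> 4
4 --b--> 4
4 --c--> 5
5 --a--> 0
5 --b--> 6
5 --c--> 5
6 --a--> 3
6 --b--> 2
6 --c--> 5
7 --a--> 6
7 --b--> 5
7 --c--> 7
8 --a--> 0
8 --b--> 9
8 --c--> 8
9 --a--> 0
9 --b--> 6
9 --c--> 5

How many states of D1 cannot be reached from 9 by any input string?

No path from 9 leads to 1, 4, 8; the other 7 states are all reachable.

3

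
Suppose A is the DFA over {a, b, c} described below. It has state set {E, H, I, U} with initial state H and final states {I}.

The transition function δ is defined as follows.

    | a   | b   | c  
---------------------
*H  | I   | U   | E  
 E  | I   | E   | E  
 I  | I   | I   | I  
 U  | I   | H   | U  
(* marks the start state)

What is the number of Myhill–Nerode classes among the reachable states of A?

Every state is reachable, so we keep all 4.
P0 = {I} | {E,H,U}.
Stable partition: {I} | {E,H,U} — 2 equivalence classes.

2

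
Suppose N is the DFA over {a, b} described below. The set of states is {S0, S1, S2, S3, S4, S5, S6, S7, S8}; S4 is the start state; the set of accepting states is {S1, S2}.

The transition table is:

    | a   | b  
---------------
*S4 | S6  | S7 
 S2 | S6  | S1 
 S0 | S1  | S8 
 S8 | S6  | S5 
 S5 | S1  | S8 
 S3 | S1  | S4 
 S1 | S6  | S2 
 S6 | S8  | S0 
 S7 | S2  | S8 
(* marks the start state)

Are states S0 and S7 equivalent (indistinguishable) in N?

Yes

States {S3} cannot be reached from the start state, so discard them.
Initial partition by acceptance: {S1,S2} | {S0,S4,S5,S6,S7,S8}.
Refine {S0,S4,S5,S6,S7,S8} on symbol a: members go to different blocks, giving {S0,S5,S7} and {S4,S6,S8}.
The partition is now stable with 3 blocks: {S1,S2} | {S0,S5,S7} | {S4,S6,S8}.
S0 and S7 lie in the same block of the stable partition, so they are equivalent — no string distinguishes them.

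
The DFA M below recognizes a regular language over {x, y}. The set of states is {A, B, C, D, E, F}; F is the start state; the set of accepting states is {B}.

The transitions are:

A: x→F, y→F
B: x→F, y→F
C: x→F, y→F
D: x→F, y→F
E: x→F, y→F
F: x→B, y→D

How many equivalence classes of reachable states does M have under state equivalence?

3

Reachable states from the start: {B,D,F}. Unreachable: {A,C,E} — drop them.
Start with accepting vs non-accepting: {B} | {D,F}.
Split {D,F} by δ(·,x) → {D} and {F}.
No further refinement is possible. Final partition (3 blocks): {B} | {D} | {F}.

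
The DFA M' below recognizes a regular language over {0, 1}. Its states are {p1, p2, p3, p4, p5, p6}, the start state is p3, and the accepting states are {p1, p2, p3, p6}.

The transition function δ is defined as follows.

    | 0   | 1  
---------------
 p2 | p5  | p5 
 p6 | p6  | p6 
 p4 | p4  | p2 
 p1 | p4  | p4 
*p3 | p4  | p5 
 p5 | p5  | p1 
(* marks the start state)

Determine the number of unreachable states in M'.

1

No path from p3 leads to p6; the other 5 states are all reachable.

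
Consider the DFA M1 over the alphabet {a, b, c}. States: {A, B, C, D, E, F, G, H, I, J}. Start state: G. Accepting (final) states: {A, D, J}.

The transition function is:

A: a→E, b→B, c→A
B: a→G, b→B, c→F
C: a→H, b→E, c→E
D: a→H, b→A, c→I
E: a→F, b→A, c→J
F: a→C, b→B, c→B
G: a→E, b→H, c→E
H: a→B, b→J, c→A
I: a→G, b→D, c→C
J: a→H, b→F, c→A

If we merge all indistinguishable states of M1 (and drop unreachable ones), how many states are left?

States {D,I} cannot be reached from the start state, so discard them.
Initial partition by acceptance: {A,J} | {B,C,E,F,G,H}.
Split {B,C,E,F,G,H} by δ(·,b) → {B,C,F,G} and {E,H}.
Refine {B,C,F,G} on symbol a: members go to different blocks, giving {B,F} and {C,G}.
The partition is now stable with 4 blocks: {A,J} | {B,F} | {E,H} | {C,G}.

4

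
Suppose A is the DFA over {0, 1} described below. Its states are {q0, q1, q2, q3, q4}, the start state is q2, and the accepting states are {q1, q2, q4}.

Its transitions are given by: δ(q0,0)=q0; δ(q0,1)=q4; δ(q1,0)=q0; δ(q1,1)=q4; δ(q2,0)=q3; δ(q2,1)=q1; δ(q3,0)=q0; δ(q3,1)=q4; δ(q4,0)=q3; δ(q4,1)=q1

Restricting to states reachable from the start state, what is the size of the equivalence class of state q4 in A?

3

All states are reachable from the start state.
Initial partition by acceptance: {q1,q2,q4} | {q0,q3}.
Stable partition: {q1,q2,q4} | {q0,q3} — 2 equivalence classes.
State q4 belongs to the block {q1,q2,q4}, which has 3 states.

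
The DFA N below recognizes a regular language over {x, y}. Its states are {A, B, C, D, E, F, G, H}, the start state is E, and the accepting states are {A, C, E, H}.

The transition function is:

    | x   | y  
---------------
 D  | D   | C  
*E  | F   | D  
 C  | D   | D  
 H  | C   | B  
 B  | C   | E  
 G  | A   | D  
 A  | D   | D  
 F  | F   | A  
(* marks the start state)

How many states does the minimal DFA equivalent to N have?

2

States {B,G,H} cannot be reached from the start state, so discard them.
Initial partition by acceptance: {A,C,E} | {D,F}.
Stable partition: {A,C,E} | {D,F} — 2 equivalence classes.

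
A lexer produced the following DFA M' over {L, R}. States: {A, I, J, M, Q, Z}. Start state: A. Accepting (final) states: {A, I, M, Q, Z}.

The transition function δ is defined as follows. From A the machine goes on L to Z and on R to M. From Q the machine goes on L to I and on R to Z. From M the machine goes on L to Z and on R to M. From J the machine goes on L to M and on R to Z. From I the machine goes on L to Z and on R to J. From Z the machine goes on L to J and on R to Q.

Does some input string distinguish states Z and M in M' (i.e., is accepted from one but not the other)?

Yes

Initial partition by acceptance: {A,I,M,Q,Z} | {J}.
Refine {A,I,M,Q,Z} on symbol L: members go to different blocks, giving {A,I,M,Q} and {Z}.
On input L, block {A,I,M,Q} splits into {A,I,M} and {Q}.
Split {A,I,M} by δ(·,R) → {A,M} and {I}.
Stable partition: {A,M} | {J} | {Z} | {Q} | {I} — 5 equivalence classes.
Z and M end up in different blocks, so they are distinguishable. For instance, the string 'L' is accepted from only M.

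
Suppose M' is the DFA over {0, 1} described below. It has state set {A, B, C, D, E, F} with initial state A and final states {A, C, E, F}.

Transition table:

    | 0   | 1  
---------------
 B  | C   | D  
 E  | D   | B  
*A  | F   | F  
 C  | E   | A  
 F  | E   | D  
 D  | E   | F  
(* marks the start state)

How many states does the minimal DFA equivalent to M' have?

Every state is reachable, so we keep all 6.
Start with accepting vs non-accepting: {A,C,E,F} | {B,D}.
On input 0, block {A,C,E,F} splits into {A,C,F} and {E}.
Refine {A,C,F} on symbol 0: members go to different blocks, giving {C,F} and {A}.
Refine {C,F} on symbol 1: members go to different blocks, giving {C} and {F}.
Split {B,D} by δ(·,0) → {B} and {D}.
Stable partition: {C} | {B} | {E} | {A} | {F} | {D} — 6 equivalence classes.

6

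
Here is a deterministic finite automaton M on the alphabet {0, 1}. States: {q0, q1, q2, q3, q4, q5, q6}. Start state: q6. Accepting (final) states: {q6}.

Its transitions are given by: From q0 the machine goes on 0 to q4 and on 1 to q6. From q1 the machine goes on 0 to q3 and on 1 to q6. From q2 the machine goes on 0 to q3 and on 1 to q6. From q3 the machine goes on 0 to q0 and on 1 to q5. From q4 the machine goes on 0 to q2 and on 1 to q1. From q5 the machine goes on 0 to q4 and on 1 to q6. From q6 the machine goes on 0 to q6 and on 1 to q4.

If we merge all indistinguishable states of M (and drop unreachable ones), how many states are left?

3

Every state is reachable, so we keep all 7.
Start with accepting vs non-accepting: {q6} | {q0,q1,q2,q3,q4,q5}.
Refine {q0,q1,q2,q3,q4,q5} on symbol 1: members go to different blocks, giving {q0,q1,q2,q5} and {q3,q4}.
The partition is now stable with 3 blocks: {q6} | {q0,q1,q2,q5} | {q3,q4}.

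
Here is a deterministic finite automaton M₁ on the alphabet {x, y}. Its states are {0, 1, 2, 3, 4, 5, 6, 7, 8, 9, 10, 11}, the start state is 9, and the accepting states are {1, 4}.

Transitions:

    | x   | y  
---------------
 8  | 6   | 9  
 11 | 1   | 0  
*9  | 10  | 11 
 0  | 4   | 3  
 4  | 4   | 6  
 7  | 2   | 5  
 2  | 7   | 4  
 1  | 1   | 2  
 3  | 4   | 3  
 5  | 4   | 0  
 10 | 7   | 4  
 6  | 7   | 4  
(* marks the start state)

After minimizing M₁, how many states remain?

4

Reachable states from the start: {0,1,2,3,4,5,6,7,9,10,11}. Unreachable: {8} — drop them.
Initial partition by acceptance: {1,4} | {0,2,3,5,6,7,9,10,11}.
Refine {0,2,3,5,6,7,9,10,11} on symbol x: members go to different blocks, giving {2,6,7,9,10} and {0,3,5,11}.
Split {2,6,7,9,10} by δ(·,y) → {2,6,10} and {7,9}.
The partition is now stable with 4 blocks: {1,4} | {2,6,10} | {0,3,5,11} | {7,9}.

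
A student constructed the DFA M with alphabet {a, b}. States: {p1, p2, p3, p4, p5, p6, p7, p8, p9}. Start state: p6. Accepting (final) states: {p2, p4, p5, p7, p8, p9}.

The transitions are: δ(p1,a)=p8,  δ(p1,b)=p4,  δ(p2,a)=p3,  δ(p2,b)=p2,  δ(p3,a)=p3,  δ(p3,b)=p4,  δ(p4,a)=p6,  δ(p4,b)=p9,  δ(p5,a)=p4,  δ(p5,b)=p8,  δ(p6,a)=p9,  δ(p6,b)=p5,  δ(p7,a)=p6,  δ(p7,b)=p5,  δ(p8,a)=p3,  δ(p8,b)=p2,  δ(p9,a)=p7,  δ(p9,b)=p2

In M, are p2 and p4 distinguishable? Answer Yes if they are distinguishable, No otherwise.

Reachable states from the start: {p2,p3,p4,p5,p6,p7,p8,p9}. Unreachable: {p1} — drop them.
Initial partition by acceptance: {p2,p4,p5,p7,p8,p9} | {p3,p6}.
On input a, block {p2,p4,p5,p7,p8,p9} splits into {p2,p4,p7,p8} and {p5,p9}.
Refine {p2,p4,p7,p8} on symbol b: members go to different blocks, giving {p2,p8} and {p4,p7}.
Split {p3,p6} by δ(·,a) → {p3} and {p6}.
The partition is now stable with 5 blocks: {p2,p8} | {p3} | {p5,p9} | {p4,p7} | {p6}.
p2 and p4 end up in different blocks, so they are distinguishable. For instance, the string 'aa' is accepted from only p4.

Yes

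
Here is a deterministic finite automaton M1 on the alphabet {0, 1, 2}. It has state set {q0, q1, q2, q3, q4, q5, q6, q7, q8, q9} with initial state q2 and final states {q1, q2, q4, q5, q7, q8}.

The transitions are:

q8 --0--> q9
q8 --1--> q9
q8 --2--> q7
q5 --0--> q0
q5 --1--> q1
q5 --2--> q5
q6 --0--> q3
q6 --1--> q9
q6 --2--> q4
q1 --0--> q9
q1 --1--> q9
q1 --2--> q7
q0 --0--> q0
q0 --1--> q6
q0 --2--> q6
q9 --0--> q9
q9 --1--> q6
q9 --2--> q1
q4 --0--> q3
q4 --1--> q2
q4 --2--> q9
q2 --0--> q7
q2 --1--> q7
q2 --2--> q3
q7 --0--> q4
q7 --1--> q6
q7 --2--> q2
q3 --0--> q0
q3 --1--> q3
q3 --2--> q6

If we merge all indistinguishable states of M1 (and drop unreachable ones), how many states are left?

8

Reachable states from the start: {q0,q1,q2,q3,q4,q6,q7,q9}. Unreachable: {q5,q8} — drop them.
P0 = {q1,q2,q4,q7} | {q0,q3,q6,q9}.
Refine {q1,q2,q4,q7} on symbol 0: members go to different blocks, giving {q1,q4} and {q2,q7}.
Split {q1,q4} by δ(·,1) → {q1} and {q4}.
On input 2, block {q0,q3,q6,q9} splits into {q0,q3} and {q6} and {q9}.
Split {q0,q3} by δ(·,1) → {q0} and {q3}.
Split {q2,q7} by δ(·,0) → {q2} and {q7}.
No further refinement is possible. Final partition (8 blocks): {q1} | {q0} | {q2} | {q4} | {q6} | {q9} | {q3} | {q7}.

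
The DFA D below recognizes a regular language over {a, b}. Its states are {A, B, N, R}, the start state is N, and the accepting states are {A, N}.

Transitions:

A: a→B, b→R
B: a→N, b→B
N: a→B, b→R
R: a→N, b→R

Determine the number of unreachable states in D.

Starting at N and following transitions, the reachable set is {B, N, R}. That leaves A unreachable — 1 in total.

1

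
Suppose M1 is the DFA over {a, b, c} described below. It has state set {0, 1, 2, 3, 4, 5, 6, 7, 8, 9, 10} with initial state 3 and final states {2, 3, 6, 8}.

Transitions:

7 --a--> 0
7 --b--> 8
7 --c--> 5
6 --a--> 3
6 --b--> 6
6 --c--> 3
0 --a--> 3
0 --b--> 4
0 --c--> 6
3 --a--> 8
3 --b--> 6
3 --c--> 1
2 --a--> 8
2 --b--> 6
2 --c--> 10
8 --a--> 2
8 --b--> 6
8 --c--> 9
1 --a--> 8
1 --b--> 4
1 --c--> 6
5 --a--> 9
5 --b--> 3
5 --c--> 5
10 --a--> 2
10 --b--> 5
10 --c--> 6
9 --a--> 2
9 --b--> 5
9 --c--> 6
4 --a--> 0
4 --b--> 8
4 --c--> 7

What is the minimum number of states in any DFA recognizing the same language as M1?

4

Initial partition by acceptance: {2,3,6,8} | {0,1,4,5,7,9,10}.
Refine {2,3,6,8} on symbol c: members go to different blocks, giving {2,3,8} and {6}.
Refine {0,1,4,5,7,9,10} on symbol a: members go to different blocks, giving {0,1,9,10} and {4,5,7}.
No further refinement is possible. Final partition (4 blocks): {2,3,8} | {0,1,9,10} | {6} | {4,5,7}.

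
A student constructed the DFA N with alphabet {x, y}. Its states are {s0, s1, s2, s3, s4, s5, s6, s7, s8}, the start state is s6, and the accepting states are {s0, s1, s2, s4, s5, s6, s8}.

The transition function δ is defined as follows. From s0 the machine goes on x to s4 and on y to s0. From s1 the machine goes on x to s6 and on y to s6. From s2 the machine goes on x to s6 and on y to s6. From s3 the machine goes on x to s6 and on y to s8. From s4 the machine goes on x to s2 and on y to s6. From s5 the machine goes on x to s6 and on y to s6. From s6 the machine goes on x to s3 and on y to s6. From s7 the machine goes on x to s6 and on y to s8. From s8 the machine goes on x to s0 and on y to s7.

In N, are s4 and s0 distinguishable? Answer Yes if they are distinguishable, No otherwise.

Reachable states from the start: {s0,s2,s3,s4,s6,s7,s8}. Unreachable: {s1,s5} — drop them.
P0 = {s0,s2,s4,s6,s8} | {s3,s7}.
Split {s0,s2,s4,s6,s8} by δ(·,x) → {s0,s2,s4,s8} and {s6}.
Split {s0,s2,s4,s8} by δ(·,x) → {s0,s4,s8} and {s2}.
On input x, block {s0,s4,s8} splits into {s0,s8} and {s4}.
On input x, block {s0,s8} splits into {s0} and {s8}.
No further refinement is possible. Final partition (6 blocks): {s0} | {s3,s7} | {s6} | {s2} | {s4} | {s8}.
s4 and s0 end up in different blocks, so they are distinguishable. For instance, the string 'yx' is accepted from only s0.

Yes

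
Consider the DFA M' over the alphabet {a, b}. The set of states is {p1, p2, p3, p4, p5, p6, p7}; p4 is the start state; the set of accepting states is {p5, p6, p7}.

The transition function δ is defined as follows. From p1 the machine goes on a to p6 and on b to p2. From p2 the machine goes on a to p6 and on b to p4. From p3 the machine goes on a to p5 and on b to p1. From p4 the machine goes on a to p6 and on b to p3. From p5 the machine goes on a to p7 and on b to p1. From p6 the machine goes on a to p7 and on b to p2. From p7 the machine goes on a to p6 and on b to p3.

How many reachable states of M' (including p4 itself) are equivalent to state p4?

4

All states are reachable from the start state.
P0 = {p5,p6,p7} | {p1,p2,p3,p4}.
The partition is now stable with 2 blocks: {p5,p6,p7} | {p1,p2,p3,p4}.
The equivalence class containing p4 is {p1,p2,p3,p4}, of size 4.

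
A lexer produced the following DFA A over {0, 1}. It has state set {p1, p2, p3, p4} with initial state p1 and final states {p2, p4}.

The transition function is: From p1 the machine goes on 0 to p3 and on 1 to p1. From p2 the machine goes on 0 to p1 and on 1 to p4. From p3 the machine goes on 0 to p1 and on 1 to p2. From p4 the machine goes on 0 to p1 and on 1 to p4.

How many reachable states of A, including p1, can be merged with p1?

1

Start with accepting vs non-accepting: {p2,p4} | {p1,p3}.
On input 1, block {p1,p3} splits into {p1} and {p3}.
The partition is now stable with 3 blocks: {p2,p4} | {p1} | {p3}.
State p1 belongs to the block {p1}, which has 1 states.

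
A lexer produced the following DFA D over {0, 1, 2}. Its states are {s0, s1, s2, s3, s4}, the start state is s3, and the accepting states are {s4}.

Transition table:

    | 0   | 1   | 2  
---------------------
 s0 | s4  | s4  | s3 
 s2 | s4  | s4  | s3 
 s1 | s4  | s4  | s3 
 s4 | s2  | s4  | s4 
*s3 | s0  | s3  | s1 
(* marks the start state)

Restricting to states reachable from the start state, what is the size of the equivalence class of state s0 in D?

3

Every state is reachable, so we keep all 5.
Initial partition by acceptance: {s4} | {s0,s1,s2,s3}.
On input 0, block {s0,s1,s2,s3} splits into {s0,s1,s2} and {s3}.
No further refinement is possible. Final partition (3 blocks): {s4} | {s0,s1,s2} | {s3}.
State s0 belongs to the block {s0,s1,s2}, which has 3 states.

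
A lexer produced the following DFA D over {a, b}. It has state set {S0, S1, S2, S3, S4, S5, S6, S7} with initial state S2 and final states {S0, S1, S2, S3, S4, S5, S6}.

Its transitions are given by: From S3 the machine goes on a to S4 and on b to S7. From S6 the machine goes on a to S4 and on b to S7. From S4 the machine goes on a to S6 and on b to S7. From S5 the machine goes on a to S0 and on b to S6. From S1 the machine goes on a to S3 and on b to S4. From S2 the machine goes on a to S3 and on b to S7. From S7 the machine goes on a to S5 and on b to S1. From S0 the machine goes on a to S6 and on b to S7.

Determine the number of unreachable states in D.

Exploring from S2, all states are eventually visited, so none are unreachable.

0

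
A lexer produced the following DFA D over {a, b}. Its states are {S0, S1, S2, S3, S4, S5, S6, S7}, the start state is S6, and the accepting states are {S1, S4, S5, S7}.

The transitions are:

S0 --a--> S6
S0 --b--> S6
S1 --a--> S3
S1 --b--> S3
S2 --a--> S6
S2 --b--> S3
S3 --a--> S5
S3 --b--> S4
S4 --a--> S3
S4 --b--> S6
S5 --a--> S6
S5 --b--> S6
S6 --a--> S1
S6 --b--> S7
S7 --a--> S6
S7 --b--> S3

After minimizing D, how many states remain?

2

First remove the unreachable states {S0,S2}; 6 states remain.
P0 = {S1,S4,S5,S7} | {S3,S6}.
No further refinement is possible. Final partition (2 blocks): {S1,S4,S5,S7} | {S3,S6}.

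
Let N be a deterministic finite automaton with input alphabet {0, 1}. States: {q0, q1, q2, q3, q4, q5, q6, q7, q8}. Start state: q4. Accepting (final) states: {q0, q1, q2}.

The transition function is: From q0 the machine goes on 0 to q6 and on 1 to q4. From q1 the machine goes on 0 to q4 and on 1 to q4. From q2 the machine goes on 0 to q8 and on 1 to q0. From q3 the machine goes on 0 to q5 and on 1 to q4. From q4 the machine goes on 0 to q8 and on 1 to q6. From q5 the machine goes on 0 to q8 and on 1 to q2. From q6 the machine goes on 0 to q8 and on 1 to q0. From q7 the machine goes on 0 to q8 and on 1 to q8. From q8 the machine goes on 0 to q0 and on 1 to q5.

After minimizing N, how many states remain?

6

States {q1,q3,q7} cannot be reached from the start state, so discard them.
P0 = {q0,q2} | {q4,q5,q6,q8}.
On input 1, block {q0,q2} splits into {q0} and {q2}.
On input 0, block {q4,q5,q6,q8} splits into {q4,q5,q6} and {q8}.
Split {q4,q5,q6} by δ(·,1) → {q4} and {q5} and {q6}.
The partition is now stable with 6 blocks: {q0} | {q4} | {q2} | {q8} | {q5} | {q6}.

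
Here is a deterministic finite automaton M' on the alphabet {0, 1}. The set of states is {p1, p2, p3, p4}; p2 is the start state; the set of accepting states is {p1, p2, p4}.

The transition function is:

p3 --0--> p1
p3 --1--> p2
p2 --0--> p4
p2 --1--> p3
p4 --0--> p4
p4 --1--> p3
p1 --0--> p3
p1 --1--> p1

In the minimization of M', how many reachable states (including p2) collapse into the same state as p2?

Every state is reachable, so we keep all 4.
P0 = {p1,p2,p4} | {p3}.
Refine {p1,p2,p4} on symbol 0: members go to different blocks, giving {p2,p4} and {p1}.
No further refinement is possible. Final partition (3 blocks): {p2,p4} | {p3} | {p1}.
State p2 belongs to the block {p2,p4}, which has 2 states.

2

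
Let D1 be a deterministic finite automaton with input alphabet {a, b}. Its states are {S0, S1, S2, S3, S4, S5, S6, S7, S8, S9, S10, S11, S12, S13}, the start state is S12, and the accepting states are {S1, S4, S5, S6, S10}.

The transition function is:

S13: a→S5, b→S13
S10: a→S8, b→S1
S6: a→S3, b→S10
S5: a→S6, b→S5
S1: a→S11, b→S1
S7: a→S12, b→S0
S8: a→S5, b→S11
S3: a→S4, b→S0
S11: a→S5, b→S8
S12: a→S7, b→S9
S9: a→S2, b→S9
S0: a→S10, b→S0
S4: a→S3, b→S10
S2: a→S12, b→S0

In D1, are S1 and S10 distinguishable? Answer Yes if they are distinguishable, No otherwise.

No

States {S13} cannot be reached from the start state, so discard them.
P0 = {S1,S4,S5,S6,S10} | {S0,S2,S3,S7,S8,S9,S11,S12}.
Split {S1,S4,S5,S6,S10} by δ(·,a) → {S1,S4,S6,S10} and {S5}.
On input a, block {S0,S2,S3,S7,S8,S9,S11,S12} splits into {S2,S7,S9,S12} and {S0,S3} and {S8,S11}.
Refine {S1,S4,S6,S10} on symbol a: members go to different blocks, giving {S1,S10} and {S4,S6}.
Split {S2,S7,S9,S12} by δ(·,b) → {S2,S7} and {S9,S12}.
Refine {S0,S3} on symbol a: members go to different blocks, giving {S0} and {S3}.
The partition is now stable with 8 blocks: {S1,S10} | {S2,S7} | {S5} | {S0} | {S8,S11} | {S4,S6} | {S9,S12} | {S3}.
S1 and S10 lie in the same block of the stable partition, so they are equivalent — no string distinguishes them.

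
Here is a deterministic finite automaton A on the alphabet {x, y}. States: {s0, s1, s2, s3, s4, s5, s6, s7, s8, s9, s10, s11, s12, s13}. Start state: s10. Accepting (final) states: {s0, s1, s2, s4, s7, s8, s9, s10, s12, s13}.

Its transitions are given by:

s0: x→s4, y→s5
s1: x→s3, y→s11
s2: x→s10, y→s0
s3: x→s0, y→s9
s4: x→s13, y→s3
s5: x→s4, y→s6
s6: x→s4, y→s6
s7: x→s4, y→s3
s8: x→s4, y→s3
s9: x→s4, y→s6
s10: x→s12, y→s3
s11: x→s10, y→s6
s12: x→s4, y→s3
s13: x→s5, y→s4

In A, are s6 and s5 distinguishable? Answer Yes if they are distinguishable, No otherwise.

Reachable states from the start: {s0,s3,s4,s5,s6,s9,s10,s12,s13}. Unreachable: {s1,s2,s7,s8,s11} — drop them.
Initial partition by acceptance: {s0,s4,s9,s10,s12,s13} | {s3,s5,s6}.
On input x, block {s0,s4,s9,s10,s12,s13} splits into {s0,s4,s9,s10,s12} and {s13}.
On input x, block {s0,s4,s9,s10,s12} splits into {s0,s9,s10,s12} and {s4}.
On input x, block {s0,s9,s10,s12} splits into {s0,s9,s12} and {s10}.
Refine {s3,s5,s6} on symbol x: members go to different blocks, giving {s5,s6} and {s3}.
Refine {s0,s9,s12} on symbol y: members go to different blocks, giving {s0,s9} and {s12}.
The partition is now stable with 7 blocks: {s0,s9} | {s5,s6} | {s13} | {s4} | {s10} | {s3} | {s12}.
s6 and s5 lie in the same block of the stable partition, so they are equivalent — no string distinguishes them.

No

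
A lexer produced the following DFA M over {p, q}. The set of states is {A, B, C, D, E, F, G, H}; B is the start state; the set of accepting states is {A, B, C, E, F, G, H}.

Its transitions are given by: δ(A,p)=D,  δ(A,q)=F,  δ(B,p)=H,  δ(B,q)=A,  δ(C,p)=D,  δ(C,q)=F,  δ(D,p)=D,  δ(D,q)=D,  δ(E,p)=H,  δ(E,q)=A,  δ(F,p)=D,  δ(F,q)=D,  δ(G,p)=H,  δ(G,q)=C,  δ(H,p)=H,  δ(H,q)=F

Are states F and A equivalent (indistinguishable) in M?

Reachable states from the start: {A,B,D,F,H}. Unreachable: {C,E,G} — drop them.
Initial partition by acceptance: {A,B,F,H} | {D}.
Refine {A,B,F,H} on symbol p: members go to different blocks, giving {A,F} and {B,H}.
Split {A,F} by δ(·,q) → {A} and {F}.
Refine {B,H} on symbol q: members go to different blocks, giving {B} and {H}.
No further refinement is possible. Final partition (5 blocks): {A} | {D} | {B} | {F} | {H}.
F and A end up in different blocks, so they are distinguishable. For instance, the string 'q' is accepted from only A.

No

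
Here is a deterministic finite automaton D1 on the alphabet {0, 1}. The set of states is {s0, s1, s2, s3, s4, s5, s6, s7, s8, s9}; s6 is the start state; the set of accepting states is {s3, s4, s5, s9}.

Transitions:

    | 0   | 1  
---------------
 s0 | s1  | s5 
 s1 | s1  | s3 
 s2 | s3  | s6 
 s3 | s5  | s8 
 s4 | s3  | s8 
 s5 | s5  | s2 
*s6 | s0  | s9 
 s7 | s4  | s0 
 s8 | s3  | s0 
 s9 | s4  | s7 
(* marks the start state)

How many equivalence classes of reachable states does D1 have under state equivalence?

3

All states are reachable from the start state.
Start with accepting vs non-accepting: {s3,s4,s5,s9} | {s0,s1,s2,s6,s7,s8}.
Split {s0,s1,s2,s6,s7,s8} by δ(·,0) → {s0,s1,s6} and {s2,s7,s8}.
Stable partition: {s3,s4,s5,s9} | {s0,s1,s6} | {s2,s7,s8} — 3 equivalence classes.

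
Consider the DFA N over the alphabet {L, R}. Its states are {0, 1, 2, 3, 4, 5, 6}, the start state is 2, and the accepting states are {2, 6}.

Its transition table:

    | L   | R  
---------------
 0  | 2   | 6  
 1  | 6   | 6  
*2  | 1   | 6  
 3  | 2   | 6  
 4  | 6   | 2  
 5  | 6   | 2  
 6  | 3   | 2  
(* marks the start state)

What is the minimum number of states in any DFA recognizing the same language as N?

2

States {0,4,5} cannot be reached from the start state, so discard them.
Initial partition by acceptance: {2,6} | {1,3}.
The partition is now stable with 2 blocks: {2,6} | {1,3}.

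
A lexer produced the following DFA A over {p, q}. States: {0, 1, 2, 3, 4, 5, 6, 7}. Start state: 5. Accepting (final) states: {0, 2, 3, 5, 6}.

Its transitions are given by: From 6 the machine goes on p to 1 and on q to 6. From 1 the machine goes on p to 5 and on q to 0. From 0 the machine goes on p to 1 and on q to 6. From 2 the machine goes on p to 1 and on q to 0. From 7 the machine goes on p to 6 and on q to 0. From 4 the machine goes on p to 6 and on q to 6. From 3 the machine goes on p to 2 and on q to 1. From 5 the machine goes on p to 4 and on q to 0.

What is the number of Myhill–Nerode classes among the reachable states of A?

Reachable states from the start: {0,1,4,5,6}. Unreachable: {2,3,7} — drop them.
Start with accepting vs non-accepting: {0,5,6} | {1,4}.
No further refinement is possible. Final partition (2 blocks): {0,5,6} | {1,4}.

2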